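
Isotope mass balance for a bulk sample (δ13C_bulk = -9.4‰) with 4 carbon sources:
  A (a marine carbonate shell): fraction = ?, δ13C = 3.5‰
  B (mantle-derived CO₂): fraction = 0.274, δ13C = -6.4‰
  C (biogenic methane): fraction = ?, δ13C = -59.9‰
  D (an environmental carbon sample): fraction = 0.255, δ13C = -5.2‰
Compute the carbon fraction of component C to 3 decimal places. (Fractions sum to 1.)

Let f_C and f_A be the unknown fractions; fractions sum to 1 so f_C + f_A = 0.471.
Mass balance: Σ fᵢ·δᵢ = δ_bulk ⇒ f_C·(-59.9) + f_A·(3.5) = -9.4 − (-3.080) = -6.320
Substitute f_A = 0.471 − f_C:
f_C·(-59.9 − 3.5) = -6.320 − 0.471×(3.5) = -7.969
f_C = -7.969 / -63.4 = 0.1257

0.126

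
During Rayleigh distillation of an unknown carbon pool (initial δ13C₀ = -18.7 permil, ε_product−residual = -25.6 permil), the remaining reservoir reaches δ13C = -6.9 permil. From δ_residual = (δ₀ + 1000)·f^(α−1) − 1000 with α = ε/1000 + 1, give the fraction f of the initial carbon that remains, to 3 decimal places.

0.627

α − 1 = ε/1000 = -0.0256
(δ_res + 1000)/(δ₀ + 1000) = (-6.9 + 1000)/(-18.7 + 1000) = 993.1/981.3 = 1.012025
f = 1.012025^(1/-0.0256) = exp(ln(1.012025)/-0.0256) = exp(0.01195/-0.0256)
f = exp(-0.4669) = 0.6269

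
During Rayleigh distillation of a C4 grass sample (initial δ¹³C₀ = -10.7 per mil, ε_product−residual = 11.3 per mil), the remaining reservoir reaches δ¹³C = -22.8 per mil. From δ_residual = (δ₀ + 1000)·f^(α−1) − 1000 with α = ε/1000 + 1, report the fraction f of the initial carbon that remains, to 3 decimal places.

0.337

α − 1 = ε/1000 = 0.0113
(δ_res + 1000)/(δ₀ + 1000) = (-22.8 + 1000)/(-10.7 + 1000) = 977.2/989.3 = 0.987769
f = 0.987769^(1/0.0113) = exp(ln(0.987769)/0.0113) = exp(-0.01231/0.0113)
f = exp(-1.0891) = 0.3365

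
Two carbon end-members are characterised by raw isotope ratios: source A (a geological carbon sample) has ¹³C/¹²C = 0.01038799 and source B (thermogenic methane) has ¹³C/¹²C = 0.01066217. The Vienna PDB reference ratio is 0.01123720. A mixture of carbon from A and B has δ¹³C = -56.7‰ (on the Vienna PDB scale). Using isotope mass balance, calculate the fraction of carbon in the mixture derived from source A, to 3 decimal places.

δ_A = (0.01038799/0.01123720 − 1)×1000 = (0.924429 − 1)×1000 = -75.571‰
δ_B = (0.01066217/0.01123720 − 1)×1000 = (0.948828 − 1)×1000 = -51.172‰
f_A = (δ_mix − δ_B)/(δ_A − δ_B) = (-56.7 − (-51.172))/(-75.571 − (-51.172))
f_A = -5.528 / -24.399 = 0.2266

0.227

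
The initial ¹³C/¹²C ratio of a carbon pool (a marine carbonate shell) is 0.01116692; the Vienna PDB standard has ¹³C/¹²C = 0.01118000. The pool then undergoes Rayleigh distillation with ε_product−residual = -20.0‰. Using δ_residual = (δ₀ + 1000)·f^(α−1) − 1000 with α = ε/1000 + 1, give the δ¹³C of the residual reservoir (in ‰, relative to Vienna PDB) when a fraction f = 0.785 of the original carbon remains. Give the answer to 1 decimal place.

3.7‰

δ₀ = (0.01116692/0.01118000 − 1)×1000 = (0.998830 − 1)×1000 = -1.170‰
α − 1 = ε/1000 = -0.0200
f^(α−1) = 0.785^(-0.0200) = 1.004853
δ_res = (-1.170 + 1000) × 1.004853 − 1000 = 1003.678 − 1000 = 3.68‰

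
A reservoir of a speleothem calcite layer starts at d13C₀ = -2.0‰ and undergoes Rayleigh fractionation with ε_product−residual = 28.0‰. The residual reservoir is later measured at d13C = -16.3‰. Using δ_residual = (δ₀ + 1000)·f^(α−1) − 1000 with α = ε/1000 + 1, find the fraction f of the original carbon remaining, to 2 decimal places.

α − 1 = ε/1000 = 0.0280
(δ_res + 1000)/(δ₀ + 1000) = (-16.3 + 1000)/(-2.0 + 1000) = 983.7/998.0 = 0.985671
f = 0.985671^(1/0.0280) = exp(ln(0.985671)/0.0280) = exp(-0.01443/0.0280)
f = exp(-0.5154) = 0.5972

0.60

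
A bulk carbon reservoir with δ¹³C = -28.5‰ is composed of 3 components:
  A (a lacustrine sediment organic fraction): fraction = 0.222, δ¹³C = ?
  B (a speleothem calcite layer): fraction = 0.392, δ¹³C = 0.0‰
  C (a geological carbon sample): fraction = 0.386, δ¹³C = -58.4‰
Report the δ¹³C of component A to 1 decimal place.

Isotope mass balance: δ_bulk = Σ fᵢ·δᵢ.
-28.5 = 0.222×δ_A + 0.392×(-0.0) + 0.386×(-58.4)
0.222·δ_A = -28.5 − (-22.542) = -5.958
δ_A = -5.958 / 0.222 = -26.84‰

-26.8‰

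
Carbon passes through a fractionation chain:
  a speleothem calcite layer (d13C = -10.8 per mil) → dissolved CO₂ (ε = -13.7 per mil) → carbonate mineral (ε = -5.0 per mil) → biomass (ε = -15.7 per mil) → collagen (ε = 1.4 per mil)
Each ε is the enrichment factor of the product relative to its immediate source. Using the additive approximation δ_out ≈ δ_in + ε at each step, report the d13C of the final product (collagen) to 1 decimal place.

-43.8 per mil

step 1: δ ≈ -10.8 + (-13.7) = -24.5 per mil
step 2: δ ≈ -24.5 + (-5.0) = -29.5 per mil
step 3: δ ≈ -29.5 + (-15.7) = -45.2 per mil
step 4: δ ≈ -45.2 + (1.4) = -43.8 per mil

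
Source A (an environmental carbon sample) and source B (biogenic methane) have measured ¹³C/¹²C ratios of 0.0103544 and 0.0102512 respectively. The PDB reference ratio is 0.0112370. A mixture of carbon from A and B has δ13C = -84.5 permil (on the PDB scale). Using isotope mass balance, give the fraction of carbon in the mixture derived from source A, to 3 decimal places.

δ_A = (0.0103544/0.0112370 − 1)×1000 = (0.921456 − 1)×1000 = -78.544 permil
δ_B = (0.0102512/0.0112370 − 1)×1000 = (0.912272 − 1)×1000 = -87.728 permil
f_A = (δ_mix − δ_B)/(δ_A − δ_B) = (-84.5 − (-87.728))/(-78.544 − (-87.728))
f_A = 3.228 / 9.184 = 0.3515

0.351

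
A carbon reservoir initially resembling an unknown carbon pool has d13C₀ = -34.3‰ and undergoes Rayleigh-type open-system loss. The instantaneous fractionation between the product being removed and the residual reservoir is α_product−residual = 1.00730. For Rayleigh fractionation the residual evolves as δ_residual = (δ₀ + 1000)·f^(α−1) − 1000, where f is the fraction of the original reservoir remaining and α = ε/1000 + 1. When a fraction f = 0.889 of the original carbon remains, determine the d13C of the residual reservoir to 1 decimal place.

Rayleigh residual: δ_res = (δ₀ + 1000)·f^(α−1) − 1000
α − 1 = 0.00730
f^(α−1) = 0.889^(0.00730) = 0.999141
δ_res = (-34.3 + 1000) × 0.999141 − 1000 = 964.871 − 1000 = -35.13‰

-35.1‰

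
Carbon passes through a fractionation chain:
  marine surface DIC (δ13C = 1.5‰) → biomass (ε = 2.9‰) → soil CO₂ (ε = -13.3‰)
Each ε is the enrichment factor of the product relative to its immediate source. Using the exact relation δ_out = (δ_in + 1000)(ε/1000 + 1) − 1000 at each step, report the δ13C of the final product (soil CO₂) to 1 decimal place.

-9.0‰

step 1: δ = (1.50 + 1000)·(2.9/1000 + 1) − 1000 = 4.40‰
step 2: δ = (4.40 + 1000)·(-13.3/1000 + 1) − 1000 = -8.95‰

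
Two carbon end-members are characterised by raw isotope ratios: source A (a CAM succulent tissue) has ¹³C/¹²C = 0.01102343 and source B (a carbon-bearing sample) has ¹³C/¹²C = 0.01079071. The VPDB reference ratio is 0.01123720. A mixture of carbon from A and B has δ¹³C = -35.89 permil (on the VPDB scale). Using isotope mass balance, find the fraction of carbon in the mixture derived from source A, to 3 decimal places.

0.186

δ_A = (0.01102343/0.01123720 − 1)×1000 = (0.980977 − 1)×1000 = -19.023 permil
δ_B = (0.01079071/0.01123720 − 1)×1000 = (0.960267 − 1)×1000 = -39.733 permil
f_A = (δ_mix − δ_B)/(δ_A − δ_B) = (-35.89 − (-39.733))/(-19.023 − (-39.733))
f_A = 3.843 / 20.710 = 0.1856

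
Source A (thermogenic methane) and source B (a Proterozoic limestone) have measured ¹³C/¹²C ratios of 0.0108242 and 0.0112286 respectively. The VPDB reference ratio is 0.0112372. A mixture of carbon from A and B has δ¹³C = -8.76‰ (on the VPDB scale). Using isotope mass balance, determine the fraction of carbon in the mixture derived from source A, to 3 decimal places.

0.222

δ_A = (0.0108242/0.0112372 − 1)×1000 = (0.963247 − 1)×1000 = -36.753‰
δ_B = (0.0112286/0.0112372 − 1)×1000 = (0.999235 − 1)×1000 = -0.765‰
f_A = (δ_mix − δ_B)/(δ_A − δ_B) = (-8.76 − (-0.765))/(-36.753 − (-0.765))
f_A = -7.995 / -35.988 = 0.2222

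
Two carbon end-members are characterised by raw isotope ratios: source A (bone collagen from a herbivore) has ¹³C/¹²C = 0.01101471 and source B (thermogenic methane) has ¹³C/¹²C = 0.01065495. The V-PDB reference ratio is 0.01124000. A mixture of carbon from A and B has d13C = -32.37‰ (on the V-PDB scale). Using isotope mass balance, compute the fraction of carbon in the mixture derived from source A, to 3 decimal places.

δ_A = (0.01101471/0.01124000 − 1)×1000 = (0.979956 − 1)×1000 = -20.044‰
δ_B = (0.01065495/0.01124000 − 1)×1000 = (0.947949 − 1)×1000 = -52.051‰
f_A = (δ_mix − δ_B)/(δ_A − δ_B) = (-32.37 − (-52.051))/(-20.044 − (-52.051))
f_A = 19.681 / 32.007 = 0.6149

0.615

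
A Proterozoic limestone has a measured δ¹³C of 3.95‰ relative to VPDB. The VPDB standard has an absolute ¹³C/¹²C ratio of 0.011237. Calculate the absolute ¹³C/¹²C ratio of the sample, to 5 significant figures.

0.011281

R_sample = R_standard × (δ¹³C/1000 + 1)
R_sample = 0.011237 × (3.95/1000 + 1) = 0.011237 × 1.003950
R_sample = 0.0112814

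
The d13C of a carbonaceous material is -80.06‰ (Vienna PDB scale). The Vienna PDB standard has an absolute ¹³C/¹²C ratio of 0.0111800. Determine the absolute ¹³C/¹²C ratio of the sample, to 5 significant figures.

R_sample = R_standard × (d13C/1000 + 1)
R_sample = 0.0111800 × (-80.06/1000 + 1) = 0.0111800 × 0.919940
R_sample = 0.0102849

0.010285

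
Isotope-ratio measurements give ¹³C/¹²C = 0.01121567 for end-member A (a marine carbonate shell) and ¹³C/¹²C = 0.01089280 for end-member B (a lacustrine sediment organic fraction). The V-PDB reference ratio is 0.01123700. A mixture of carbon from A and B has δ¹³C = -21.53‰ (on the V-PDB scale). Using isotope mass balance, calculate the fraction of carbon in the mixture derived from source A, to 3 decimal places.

δ_A = (0.01121567/0.01123700 − 1)×1000 = (0.998102 − 1)×1000 = -1.898‰
δ_B = (0.01089280/0.01123700 − 1)×1000 = (0.969369 − 1)×1000 = -30.631‰
f_A = (δ_mix − δ_B)/(δ_A − δ_B) = (-21.53 − (-30.631))/(-1.898 − (-30.631))
f_A = 9.101 / 28.733 = 0.3167

0.317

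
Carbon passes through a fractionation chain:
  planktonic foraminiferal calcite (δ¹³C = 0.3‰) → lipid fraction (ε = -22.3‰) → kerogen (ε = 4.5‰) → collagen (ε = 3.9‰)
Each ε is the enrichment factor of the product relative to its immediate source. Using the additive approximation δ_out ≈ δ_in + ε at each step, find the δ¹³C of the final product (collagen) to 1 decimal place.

step 1: δ ≈ 0.3 + (-22.3) = -22.0‰
step 2: δ ≈ -22.0 + (4.5) = -17.5‰
step 3: δ ≈ -17.5 + (3.9) = -13.6‰

-13.6‰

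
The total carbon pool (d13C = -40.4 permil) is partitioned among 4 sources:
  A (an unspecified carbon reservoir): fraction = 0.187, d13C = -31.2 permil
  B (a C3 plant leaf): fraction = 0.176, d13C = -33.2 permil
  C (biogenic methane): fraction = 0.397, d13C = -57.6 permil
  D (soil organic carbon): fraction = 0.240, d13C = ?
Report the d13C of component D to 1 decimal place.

Isotope mass balance: δ_bulk = Σ fᵢ·δᵢ.
-40.4 = 0.187×(-31.2) + 0.176×(-33.2) + 0.397×(-57.6) + 0.240×δ_D
0.240·δ_D = -40.4 − (-34.545) = -5.855
δ_D = -5.855 / 0.240 = -24.40 permil

-24.4 permil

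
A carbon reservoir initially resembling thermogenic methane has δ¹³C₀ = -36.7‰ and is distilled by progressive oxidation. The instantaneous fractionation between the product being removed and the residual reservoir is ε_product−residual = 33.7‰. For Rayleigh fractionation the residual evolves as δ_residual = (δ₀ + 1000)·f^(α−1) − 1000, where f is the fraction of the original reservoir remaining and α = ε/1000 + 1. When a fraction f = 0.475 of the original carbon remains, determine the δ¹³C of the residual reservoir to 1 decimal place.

Rayleigh residual: δ_res = (δ₀ + 1000)·f^(α−1) − 1000
α = ε/1000 + 1 = 1.03370, so α − 1 = 0.03370
f^(α−1) = 0.475^(0.03370) = 0.975224
δ_res = (-36.7 + 1000) × 0.975224 − 1000 = 939.434 − 1000 = -60.57‰

-60.6‰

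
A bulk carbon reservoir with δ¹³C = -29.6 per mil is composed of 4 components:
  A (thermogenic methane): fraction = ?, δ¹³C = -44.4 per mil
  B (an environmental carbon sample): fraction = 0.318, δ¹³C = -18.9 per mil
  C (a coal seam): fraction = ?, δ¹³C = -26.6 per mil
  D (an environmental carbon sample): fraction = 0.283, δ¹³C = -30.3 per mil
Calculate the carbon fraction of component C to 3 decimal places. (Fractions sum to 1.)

0.152

Let f_C and f_A be the unknown fractions; fractions sum to 1 so f_C + f_A = 0.399.
Mass balance: Σ fᵢ·δᵢ = δ_bulk ⇒ f_C·(-26.6) + f_A·(-44.4) = -29.6 − (-14.585) = -15.015
Substitute f_A = 0.399 − f_C:
f_C·(-26.6 − -44.4) = -15.015 − 0.399×(-44.4) = 2.701
f_C = 2.701 / 17.8 = 0.1517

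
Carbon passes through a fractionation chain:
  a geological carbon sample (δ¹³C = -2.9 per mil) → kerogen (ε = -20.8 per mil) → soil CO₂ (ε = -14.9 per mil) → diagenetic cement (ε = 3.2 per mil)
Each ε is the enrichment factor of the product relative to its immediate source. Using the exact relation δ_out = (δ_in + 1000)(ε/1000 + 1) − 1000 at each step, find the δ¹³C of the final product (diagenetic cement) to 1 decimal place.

-35.1 per mil

step 1: δ = (-2.90 + 1000)·(-20.8/1000 + 1) − 1000 = -23.64 per mil
step 2: δ = (-23.64 + 1000)·(-14.9/1000 + 1) − 1000 = -38.19 per mil
step 3: δ = (-38.19 + 1000)·(3.2/1000 + 1) − 1000 = -35.11 per mil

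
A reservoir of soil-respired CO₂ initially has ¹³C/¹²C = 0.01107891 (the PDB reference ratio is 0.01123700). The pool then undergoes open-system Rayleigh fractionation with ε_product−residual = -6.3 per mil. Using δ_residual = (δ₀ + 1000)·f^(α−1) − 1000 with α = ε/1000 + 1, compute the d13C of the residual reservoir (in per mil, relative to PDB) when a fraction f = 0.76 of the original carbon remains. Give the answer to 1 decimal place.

-12.4 per mil

δ₀ = (0.01107891/0.01123700 − 1)×1000 = (0.985931 − 1)×1000 = -14.069 per mil
α − 1 = ε/1000 = -0.0063
f^(α−1) = 0.76^(-0.0063) = 1.001730
δ_res = (-14.069 + 1000) × 1.001730 − 1000 = 987.637 − 1000 = -12.36 per mil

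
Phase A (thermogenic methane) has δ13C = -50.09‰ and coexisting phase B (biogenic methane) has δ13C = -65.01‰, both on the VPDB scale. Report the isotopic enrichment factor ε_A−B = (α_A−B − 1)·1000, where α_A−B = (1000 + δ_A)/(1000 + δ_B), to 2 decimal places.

15.96‰

α_A−B = (1000 + -50.09) / (1000 + -65.01) = 949.91 / 934.99 = 1.015957
ε_A−B = (1.015957 − 1) × 1000 = 15.957‰
(The approximation ε ≈ δ_A − δ_B would give 14.92‰.)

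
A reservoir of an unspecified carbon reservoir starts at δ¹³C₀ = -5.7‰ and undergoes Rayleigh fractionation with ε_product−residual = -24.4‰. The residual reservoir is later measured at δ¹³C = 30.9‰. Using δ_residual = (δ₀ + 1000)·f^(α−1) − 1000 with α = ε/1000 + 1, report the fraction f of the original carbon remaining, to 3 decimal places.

0.227

α − 1 = ε/1000 = -0.0244
(δ_res + 1000)/(δ₀ + 1000) = (30.9 + 1000)/(-5.7 + 1000) = 1030.9/994.3 = 1.036810
f = 1.036810^(1/-0.0244) = exp(ln(1.036810)/-0.0244) = exp(0.03615/-0.0244)
f = exp(-1.4815) = 0.2273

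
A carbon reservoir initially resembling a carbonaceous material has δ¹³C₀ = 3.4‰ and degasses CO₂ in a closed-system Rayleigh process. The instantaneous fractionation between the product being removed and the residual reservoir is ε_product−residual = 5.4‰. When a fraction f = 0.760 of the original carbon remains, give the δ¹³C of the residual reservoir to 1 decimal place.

1.9‰

Rayleigh residual: δ_res = (δ₀ + 1000)·f^(α−1) − 1000
α = ε/1000 + 1 = 1.00540, so α − 1 = 0.00540
f^(α−1) = 0.760^(0.00540) = 0.998519
δ_res = (3.4 + 1000) × 0.998519 − 1000 = 1001.914 − 1000 = 1.91‰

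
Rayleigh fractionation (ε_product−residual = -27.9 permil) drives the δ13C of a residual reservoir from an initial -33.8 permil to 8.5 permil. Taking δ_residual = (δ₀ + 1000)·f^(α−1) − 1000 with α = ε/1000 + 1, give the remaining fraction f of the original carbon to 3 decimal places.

α − 1 = ε/1000 = -0.0279
(δ_res + 1000)/(δ₀ + 1000) = (8.5 + 1000)/(-33.8 + 1000) = 1008.5/966.2 = 1.043780
f = 1.043780^(1/-0.0279) = exp(ln(1.043780)/-0.0279) = exp(0.04285/-0.0279)
f = exp(-1.5358) = 0.2153

0.215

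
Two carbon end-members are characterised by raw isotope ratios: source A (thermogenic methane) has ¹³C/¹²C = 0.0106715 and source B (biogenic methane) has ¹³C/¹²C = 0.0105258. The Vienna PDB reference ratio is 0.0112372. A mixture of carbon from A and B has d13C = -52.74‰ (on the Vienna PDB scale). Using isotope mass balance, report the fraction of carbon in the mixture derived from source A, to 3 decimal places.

0.815

δ_A = (0.0106715/0.0112372 − 1)×1000 = (0.949658 − 1)×1000 = -50.342‰
δ_B = (0.0105258/0.0112372 − 1)×1000 = (0.936692 − 1)×1000 = -63.308‰
f_A = (δ_mix − δ_B)/(δ_A − δ_B) = (-52.74 − (-63.308))/(-50.342 − (-63.308))
f_A = 10.568 / 12.966 = 0.8150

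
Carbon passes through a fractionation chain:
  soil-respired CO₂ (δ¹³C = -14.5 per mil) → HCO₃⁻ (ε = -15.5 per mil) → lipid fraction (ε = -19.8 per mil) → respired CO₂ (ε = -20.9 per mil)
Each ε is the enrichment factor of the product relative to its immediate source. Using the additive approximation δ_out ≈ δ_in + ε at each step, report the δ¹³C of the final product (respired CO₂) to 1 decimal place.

step 1: δ ≈ -14.5 + (-15.5) = -30.0 per mil
step 2: δ ≈ -30.0 + (-19.8) = -49.8 per mil
step 3: δ ≈ -49.8 + (-20.9) = -70.7 per mil

-70.7 per mil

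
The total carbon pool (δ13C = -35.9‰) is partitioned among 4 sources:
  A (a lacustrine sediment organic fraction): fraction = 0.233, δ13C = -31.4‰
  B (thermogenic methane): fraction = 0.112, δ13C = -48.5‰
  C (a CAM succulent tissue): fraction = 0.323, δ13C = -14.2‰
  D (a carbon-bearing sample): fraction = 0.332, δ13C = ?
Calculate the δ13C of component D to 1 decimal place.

-55.9‰

Isotope mass balance: δ_bulk = Σ fᵢ·δᵢ.
-35.9 = 0.233×(-31.4) + 0.112×(-48.5) + 0.323×(-14.2) + 0.332×δ_D
0.332·δ_D = -35.9 − (-17.335) = -18.565
δ_D = -18.565 / 0.332 = -55.92‰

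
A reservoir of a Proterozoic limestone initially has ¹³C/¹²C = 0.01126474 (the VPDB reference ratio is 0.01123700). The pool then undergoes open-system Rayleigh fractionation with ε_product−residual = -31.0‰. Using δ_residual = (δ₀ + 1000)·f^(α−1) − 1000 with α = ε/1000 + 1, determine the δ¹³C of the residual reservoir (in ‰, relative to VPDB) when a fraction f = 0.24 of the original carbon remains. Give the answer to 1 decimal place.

δ₀ = (0.01126474/0.01123700 − 1)×1000 = (1.002469 − 1)×1000 = 2.469‰
α − 1 = ε/1000 = -0.0310
f^(α−1) = 0.24^(-0.0310) = 1.045234
δ_res = (2.469 + 1000) × 1.045234 − 1000 = 1047.814 − 1000 = 47.81‰

47.8‰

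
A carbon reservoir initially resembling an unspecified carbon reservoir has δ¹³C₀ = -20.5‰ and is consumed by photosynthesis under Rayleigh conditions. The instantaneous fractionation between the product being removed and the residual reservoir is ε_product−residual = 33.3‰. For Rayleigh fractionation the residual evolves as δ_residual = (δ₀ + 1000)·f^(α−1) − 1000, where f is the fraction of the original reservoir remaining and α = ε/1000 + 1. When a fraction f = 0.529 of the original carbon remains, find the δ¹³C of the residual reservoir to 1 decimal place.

Rayleigh residual: δ_res = (δ₀ + 1000)·f^(α−1) − 1000
α = ε/1000 + 1 = 1.03330, so α − 1 = 0.03330
f^(α−1) = 0.529^(0.03330) = 0.979019
δ_res = (-20.5 + 1000) × 0.979019 − 1000 = 958.949 − 1000 = -41.05‰

-41.1‰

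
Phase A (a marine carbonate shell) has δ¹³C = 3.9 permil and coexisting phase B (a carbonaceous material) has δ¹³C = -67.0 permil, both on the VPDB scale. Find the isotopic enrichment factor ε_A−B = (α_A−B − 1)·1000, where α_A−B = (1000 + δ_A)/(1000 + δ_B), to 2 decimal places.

α_A−B = (1000 + 3.9) / (1000 + -67.0) = 1003.9 / 933.0 = 1.075991
ε_A−B = (1.075991 − 1) × 1000 = 75.991 permil
(The approximation ε ≈ δ_A − δ_B would give 70.9 permil.)

75.99 permil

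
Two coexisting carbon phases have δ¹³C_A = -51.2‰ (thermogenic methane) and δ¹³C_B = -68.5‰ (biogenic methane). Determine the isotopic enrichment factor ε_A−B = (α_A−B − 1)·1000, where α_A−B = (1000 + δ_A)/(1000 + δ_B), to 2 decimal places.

18.57‰

α_A−B = (1000 + -51.2) / (1000 + -68.5) = 948.8 / 931.5 = 1.018572
ε_A−B = (1.018572 − 1) × 1000 = 18.572‰
(The approximation ε ≈ δ_A − δ_B would give 17.3‰.)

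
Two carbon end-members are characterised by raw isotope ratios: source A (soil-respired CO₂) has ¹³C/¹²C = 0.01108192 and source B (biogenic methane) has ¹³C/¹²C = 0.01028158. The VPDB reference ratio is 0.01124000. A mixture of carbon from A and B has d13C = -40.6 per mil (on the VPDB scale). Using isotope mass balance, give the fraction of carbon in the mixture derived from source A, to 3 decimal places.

0.627

δ_A = (0.01108192/0.01124000 − 1)×1000 = (0.985936 − 1)×1000 = -14.064 per mil
δ_B = (0.01028158/0.01124000 − 1)×1000 = (0.914731 − 1)×1000 = -85.269 per mil
f_A = (δ_mix − δ_B)/(δ_A − δ_B) = (-40.6 − (-85.269))/(-14.064 − (-85.269))
f_A = 44.669 / 71.205 = 0.6273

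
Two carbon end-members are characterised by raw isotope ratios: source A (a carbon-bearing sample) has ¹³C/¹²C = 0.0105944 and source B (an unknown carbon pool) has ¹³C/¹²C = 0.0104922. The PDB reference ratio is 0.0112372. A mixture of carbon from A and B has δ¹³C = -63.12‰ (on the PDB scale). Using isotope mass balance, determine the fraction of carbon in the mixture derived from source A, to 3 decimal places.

δ_A = (0.0105944/0.0112372 − 1)×1000 = (0.942797 − 1)×1000 = -57.203‰
δ_B = (0.0104922/0.0112372 − 1)×1000 = (0.933702 − 1)×1000 = -66.298‰
f_A = (δ_mix − δ_B)/(δ_A − δ_B) = (-63.12 − (-66.298))/(-57.203 − (-66.298))
f_A = 3.178 / 9.095 = 0.3494

0.349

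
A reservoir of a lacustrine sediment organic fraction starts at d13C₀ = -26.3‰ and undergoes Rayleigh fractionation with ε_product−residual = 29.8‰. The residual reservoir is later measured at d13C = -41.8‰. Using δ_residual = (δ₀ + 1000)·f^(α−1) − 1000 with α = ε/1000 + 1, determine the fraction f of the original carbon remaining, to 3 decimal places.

0.584

α − 1 = ε/1000 = 0.0298
(δ_res + 1000)/(δ₀ + 1000) = (-41.8 + 1000)/(-26.3 + 1000) = 958.2/973.7 = 0.984081
f = 0.984081^(1/0.0298) = exp(ln(0.984081)/0.0298) = exp(-0.01605/0.0298)
f = exp(-0.5385) = 0.5836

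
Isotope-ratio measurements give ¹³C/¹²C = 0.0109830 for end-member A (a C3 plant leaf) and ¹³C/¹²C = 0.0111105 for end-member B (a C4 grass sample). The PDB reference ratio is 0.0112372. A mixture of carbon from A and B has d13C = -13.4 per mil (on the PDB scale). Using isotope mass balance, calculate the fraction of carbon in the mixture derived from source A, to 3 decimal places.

0.187

δ_A = (0.0109830/0.0112372 − 1)×1000 = (0.977379 − 1)×1000 = -22.621 per mil
δ_B = (0.0111105/0.0112372 − 1)×1000 = (0.988725 − 1)×1000 = -11.275 per mil
f_A = (δ_mix − δ_B)/(δ_A − δ_B) = (-13.4 − (-11.275))/(-22.621 − (-11.275))
f_A = -2.125 / -11.346 = 0.1873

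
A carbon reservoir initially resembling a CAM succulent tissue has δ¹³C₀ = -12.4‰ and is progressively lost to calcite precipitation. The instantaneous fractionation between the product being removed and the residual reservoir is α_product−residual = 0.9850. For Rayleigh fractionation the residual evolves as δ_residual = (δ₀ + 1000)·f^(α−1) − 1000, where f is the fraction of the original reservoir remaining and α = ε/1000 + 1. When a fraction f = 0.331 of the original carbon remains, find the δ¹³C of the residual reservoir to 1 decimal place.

Rayleigh residual: δ_res = (δ₀ + 1000)·f^(α−1) − 1000
α − 1 = -0.01500
f^(α−1) = 0.331^(-0.01500) = 1.016723
δ_res = (-12.4 + 1000) × 1.016723 − 1000 = 1004.115 − 1000 = 4.12‰

4.1‰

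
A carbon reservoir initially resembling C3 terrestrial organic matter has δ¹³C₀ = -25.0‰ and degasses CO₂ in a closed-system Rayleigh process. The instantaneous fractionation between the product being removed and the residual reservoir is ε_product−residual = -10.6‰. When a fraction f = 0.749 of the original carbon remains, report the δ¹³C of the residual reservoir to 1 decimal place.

Rayleigh residual: δ_res = (δ₀ + 1000)·f^(α−1) − 1000
α = ε/1000 + 1 = 0.98940, so α − 1 = -0.01060
f^(α−1) = 0.749^(-0.01060) = 1.003068
δ_res = (-25.0 + 1000) × 1.003068 − 1000 = 977.992 − 1000 = -22.01‰

-22.0‰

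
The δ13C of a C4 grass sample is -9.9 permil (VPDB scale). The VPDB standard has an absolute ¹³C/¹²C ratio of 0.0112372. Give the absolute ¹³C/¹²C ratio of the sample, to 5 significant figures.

R_sample = R_standard × (δ13C/1000 + 1)
R_sample = 0.0112372 × (-9.9/1000 + 1) = 0.0112372 × 0.990100
R_sample = 0.0111260

0.011126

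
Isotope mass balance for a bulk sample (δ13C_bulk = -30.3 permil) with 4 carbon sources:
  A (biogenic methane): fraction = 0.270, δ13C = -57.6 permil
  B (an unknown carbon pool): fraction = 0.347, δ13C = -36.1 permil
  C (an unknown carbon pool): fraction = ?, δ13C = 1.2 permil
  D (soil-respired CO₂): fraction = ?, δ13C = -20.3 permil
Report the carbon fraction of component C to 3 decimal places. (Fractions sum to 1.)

Let f_C and f_D be the unknown fractions; fractions sum to 1 so f_C + f_D = 0.383.
Mass balance: Σ fᵢ·δᵢ = δ_bulk ⇒ f_C·(1.2) + f_D·(-20.3) = -30.3 − (-28.079) = -2.221
Substitute f_D = 0.383 − f_C:
f_C·(1.2 − -20.3) = -2.221 − 0.383×(-20.3) = 5.554
f_C = 5.554 / 21.5 = 0.2583

0.258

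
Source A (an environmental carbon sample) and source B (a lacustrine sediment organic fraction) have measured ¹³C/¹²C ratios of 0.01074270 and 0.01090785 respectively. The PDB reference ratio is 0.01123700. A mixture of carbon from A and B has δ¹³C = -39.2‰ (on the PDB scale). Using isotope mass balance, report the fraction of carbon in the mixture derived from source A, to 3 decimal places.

0.674

δ_A = (0.01074270/0.01123700 − 1)×1000 = (0.956011 − 1)×1000 = -43.989‰
δ_B = (0.01090785/0.01123700 − 1)×1000 = (0.970708 − 1)×1000 = -29.292‰
f_A = (δ_mix − δ_B)/(δ_A − δ_B) = (-39.2 − (-29.292))/(-43.989 − (-29.292))
f_A = -9.908 / -14.697 = 0.6742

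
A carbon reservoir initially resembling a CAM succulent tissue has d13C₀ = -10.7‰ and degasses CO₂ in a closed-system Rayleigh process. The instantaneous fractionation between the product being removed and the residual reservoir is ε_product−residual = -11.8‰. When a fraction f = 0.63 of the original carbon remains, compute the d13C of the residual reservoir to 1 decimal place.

Rayleigh residual: δ_res = (δ₀ + 1000)·f^(α−1) − 1000
α = ε/1000 + 1 = 0.98820, so α − 1 = -0.01180
f^(α−1) = 0.63^(-0.01180) = 1.005467
δ_res = (-10.7 + 1000) × 1.005467 − 1000 = 994.708 − 1000 = -5.29‰

-5.3‰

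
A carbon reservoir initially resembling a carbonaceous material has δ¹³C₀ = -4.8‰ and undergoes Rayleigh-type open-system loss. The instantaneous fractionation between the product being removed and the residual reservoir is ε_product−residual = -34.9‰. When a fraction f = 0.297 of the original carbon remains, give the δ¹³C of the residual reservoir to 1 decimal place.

38.3‰

Rayleigh residual: δ_res = (δ₀ + 1000)·f^(α−1) − 1000
α = ε/1000 + 1 = 0.96510, so α − 1 = -0.03490
f^(α−1) = 0.297^(-0.03490) = 1.043280
δ_res = (-4.8 + 1000) × 1.043280 − 1000 = 1038.272 − 1000 = 38.27‰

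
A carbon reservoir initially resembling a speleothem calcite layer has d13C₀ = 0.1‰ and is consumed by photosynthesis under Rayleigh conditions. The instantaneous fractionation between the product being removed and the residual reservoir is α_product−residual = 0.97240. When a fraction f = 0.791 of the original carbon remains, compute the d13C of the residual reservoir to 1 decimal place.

Rayleigh residual: δ_res = (δ₀ + 1000)·f^(α−1) − 1000
α − 1 = -0.02760
f^(α−1) = 0.791^(-0.02760) = 1.006492
δ_res = (0.1 + 1000) × 1.006492 − 1000 = 1006.593 − 1000 = 6.59‰

6.6‰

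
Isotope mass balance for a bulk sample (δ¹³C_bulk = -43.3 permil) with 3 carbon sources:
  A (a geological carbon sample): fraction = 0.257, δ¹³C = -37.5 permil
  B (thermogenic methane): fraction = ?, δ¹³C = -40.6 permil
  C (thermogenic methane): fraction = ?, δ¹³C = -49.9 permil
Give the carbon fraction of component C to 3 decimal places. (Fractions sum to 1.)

Let f_C and f_B be the unknown fractions; fractions sum to 1 so f_C + f_B = 0.743.
Mass balance: Σ fᵢ·δᵢ = δ_bulk ⇒ f_C·(-49.9) + f_B·(-40.6) = -43.3 − (-9.638) = -33.662
Substitute f_B = 0.743 − f_C:
f_C·(-49.9 − -40.6) = -33.662 − 0.743×(-40.6) = -3.497
f_C = -3.497 / -9.3 = 0.3760

0.376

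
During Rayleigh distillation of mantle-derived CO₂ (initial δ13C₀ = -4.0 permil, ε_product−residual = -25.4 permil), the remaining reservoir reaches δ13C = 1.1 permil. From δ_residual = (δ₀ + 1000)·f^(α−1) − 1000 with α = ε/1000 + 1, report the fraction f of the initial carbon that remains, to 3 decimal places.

0.818

α − 1 = ε/1000 = -0.0254
(δ_res + 1000)/(δ₀ + 1000) = (1.1 + 1000)/(-4.0 + 1000) = 1001.1/996.0 = 1.005120
f = 1.005120^(1/-0.0254) = exp(ln(1.005120)/-0.0254) = exp(0.00511/-0.0254)
f = exp(-0.2011) = 0.8178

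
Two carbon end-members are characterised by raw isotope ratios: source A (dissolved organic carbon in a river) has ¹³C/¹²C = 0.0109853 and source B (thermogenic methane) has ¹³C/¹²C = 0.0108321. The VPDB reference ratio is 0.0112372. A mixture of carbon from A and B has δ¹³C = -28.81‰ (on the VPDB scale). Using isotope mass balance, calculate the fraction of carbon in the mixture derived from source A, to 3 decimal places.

δ_A = (0.0109853/0.0112372 − 1)×1000 = (0.977583 − 1)×1000 = -22.417‰
δ_B = (0.0108321/0.0112372 − 1)×1000 = (0.963950 − 1)×1000 = -36.050‰
f_A = (δ_mix − δ_B)/(δ_A − δ_B) = (-28.81 − (-36.050))/(-22.417 − (-36.050))
f_A = 7.240 / 13.633 = 0.5310

0.531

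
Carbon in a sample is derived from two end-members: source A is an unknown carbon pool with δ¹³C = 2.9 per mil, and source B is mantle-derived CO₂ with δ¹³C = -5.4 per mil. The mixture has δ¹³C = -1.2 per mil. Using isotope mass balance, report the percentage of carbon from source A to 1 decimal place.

50.6%

δ_mix = f_A·δ_A + (1 − f_A)·δ_B  ⇒  f_A = (δ_mix − δ_B)/(δ_A − δ_B)
f_A = (-1.2 − (-5.4)) / (2.9 − (-5.4))
f_A = 4.2 / 8.3 = 0.5060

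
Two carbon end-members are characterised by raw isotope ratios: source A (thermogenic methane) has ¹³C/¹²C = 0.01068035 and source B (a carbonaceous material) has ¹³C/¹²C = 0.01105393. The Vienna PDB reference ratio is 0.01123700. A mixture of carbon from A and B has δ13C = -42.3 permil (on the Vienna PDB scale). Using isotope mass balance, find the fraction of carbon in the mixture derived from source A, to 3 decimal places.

0.782

δ_A = (0.01068035/0.01123700 − 1)×1000 = (0.950463 − 1)×1000 = -49.537 permil
δ_B = (0.01105393/0.01123700 − 1)×1000 = (0.983708 − 1)×1000 = -16.292 permil
f_A = (δ_mix − δ_B)/(δ_A − δ_B) = (-42.3 − (-16.292))/(-49.537 − (-16.292))
f_A = -26.008 / -33.246 = 0.7823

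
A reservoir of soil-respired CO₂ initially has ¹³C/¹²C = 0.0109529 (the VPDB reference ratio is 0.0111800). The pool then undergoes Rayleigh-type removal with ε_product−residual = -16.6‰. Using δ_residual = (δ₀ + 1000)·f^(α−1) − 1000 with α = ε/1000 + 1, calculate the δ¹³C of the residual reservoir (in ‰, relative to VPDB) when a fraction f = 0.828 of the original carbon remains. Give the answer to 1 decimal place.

-17.2‰

δ₀ = (0.0109529/0.0111800 − 1)×1000 = (0.979687 − 1)×1000 = -20.313‰
α − 1 = ε/1000 = -0.0166
f^(α−1) = 0.828^(-0.0166) = 1.003138
δ_res = (-20.313 + 1000) × 1.003138 − 1000 = 982.761 − 1000 = -17.24‰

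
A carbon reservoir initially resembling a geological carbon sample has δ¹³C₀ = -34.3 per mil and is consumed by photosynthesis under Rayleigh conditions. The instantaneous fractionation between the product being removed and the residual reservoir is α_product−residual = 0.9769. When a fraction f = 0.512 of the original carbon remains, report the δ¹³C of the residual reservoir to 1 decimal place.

-19.3 per mil

Rayleigh residual: δ_res = (δ₀ + 1000)·f^(α−1) − 1000
α − 1 = -0.02310
f^(α−1) = 0.512^(-0.02310) = 1.015584
δ_res = (-34.3 + 1000) × 1.015584 − 1000 = 980.749 − 1000 = -19.25 per mil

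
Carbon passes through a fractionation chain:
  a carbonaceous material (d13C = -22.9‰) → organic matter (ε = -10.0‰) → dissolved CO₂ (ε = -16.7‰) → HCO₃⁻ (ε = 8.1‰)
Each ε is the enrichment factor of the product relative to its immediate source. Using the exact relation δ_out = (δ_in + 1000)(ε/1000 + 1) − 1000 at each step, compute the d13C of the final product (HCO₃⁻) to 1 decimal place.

step 1: δ = (-22.90 + 1000)·(-10.0/1000 + 1) − 1000 = -32.67‰
step 2: δ = (-32.67 + 1000)·(-16.7/1000 + 1) − 1000 = -48.83‰
step 3: δ = (-48.83 + 1000)·(8.1/1000 + 1) − 1000 = -41.12‰

-41.1‰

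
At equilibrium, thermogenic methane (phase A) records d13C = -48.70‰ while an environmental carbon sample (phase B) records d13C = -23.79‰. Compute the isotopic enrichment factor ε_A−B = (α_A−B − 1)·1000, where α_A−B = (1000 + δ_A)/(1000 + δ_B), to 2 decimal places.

-25.52‰

α_A−B = (1000 + -48.70) / (1000 + -23.79) = 951.30 / 976.21 = 0.974483
ε_A−B = (0.974483 − 1) × 1000 = -25.517‰
(The approximation ε ≈ δ_A − δ_B would give -24.91‰.)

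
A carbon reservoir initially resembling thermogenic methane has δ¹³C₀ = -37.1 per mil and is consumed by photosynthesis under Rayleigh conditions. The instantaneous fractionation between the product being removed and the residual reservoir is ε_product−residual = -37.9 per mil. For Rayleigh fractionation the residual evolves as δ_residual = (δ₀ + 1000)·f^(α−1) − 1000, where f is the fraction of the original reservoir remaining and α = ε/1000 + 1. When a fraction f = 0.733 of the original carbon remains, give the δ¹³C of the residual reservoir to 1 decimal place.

Rayleigh residual: δ_res = (δ₀ + 1000)·f^(α−1) − 1000
α = ε/1000 + 1 = 0.96210, so α − 1 = -0.03790
f^(α−1) = 0.733^(-0.03790) = 1.011842
δ_res = (-37.1 + 1000) × 1.011842 − 1000 = 974.302 − 1000 = -25.70 per mil

-25.7 per mil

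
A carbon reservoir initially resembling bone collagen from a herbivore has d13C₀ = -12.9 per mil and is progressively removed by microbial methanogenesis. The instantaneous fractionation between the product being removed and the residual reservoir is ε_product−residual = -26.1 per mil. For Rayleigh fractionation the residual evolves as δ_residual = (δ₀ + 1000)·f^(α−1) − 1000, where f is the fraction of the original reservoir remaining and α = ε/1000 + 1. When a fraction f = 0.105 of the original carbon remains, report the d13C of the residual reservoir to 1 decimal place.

Rayleigh residual: δ_res = (δ₀ + 1000)·f^(α−1) − 1000
α = ε/1000 + 1 = 0.97390, so α − 1 = -0.02610
f^(α−1) = 0.105^(-0.02610) = 1.060589
δ_res = (-12.9 + 1000) × 1.060589 − 1000 = 1046.907 − 1000 = 46.91 per mil

46.9 per mil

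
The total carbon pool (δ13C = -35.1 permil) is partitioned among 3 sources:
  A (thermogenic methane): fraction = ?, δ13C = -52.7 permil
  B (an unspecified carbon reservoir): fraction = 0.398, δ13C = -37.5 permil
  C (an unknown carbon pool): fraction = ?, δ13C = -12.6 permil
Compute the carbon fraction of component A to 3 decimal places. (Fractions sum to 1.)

Let f_A and f_C be the unknown fractions; fractions sum to 1 so f_A + f_C = 0.602.
Mass balance: Σ fᵢ·δᵢ = δ_bulk ⇒ f_A·(-52.7) + f_C·(-12.6) = -35.1 − (-14.925) = -20.175
Substitute f_C = 0.602 − f_A:
f_A·(-52.7 − -12.6) = -20.175 − 0.602×(-12.6) = -12.590
f_A = -12.590 / -40.1 = 0.3140

0.314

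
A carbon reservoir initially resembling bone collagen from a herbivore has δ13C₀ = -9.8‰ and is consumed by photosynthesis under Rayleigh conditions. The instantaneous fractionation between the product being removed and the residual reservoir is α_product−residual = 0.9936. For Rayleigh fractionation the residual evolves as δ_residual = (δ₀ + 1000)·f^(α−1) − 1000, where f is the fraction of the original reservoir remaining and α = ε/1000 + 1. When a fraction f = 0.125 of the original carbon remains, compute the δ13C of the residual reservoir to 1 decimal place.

Rayleigh residual: δ_res = (δ₀ + 1000)·f^(α−1) − 1000
α − 1 = -0.00640
f^(α−1) = 0.125^(-0.00640) = 1.013397
δ_res = (-9.8 + 1000) × 1.013397 − 1000 = 1003.466 − 1000 = 3.47‰

3.5‰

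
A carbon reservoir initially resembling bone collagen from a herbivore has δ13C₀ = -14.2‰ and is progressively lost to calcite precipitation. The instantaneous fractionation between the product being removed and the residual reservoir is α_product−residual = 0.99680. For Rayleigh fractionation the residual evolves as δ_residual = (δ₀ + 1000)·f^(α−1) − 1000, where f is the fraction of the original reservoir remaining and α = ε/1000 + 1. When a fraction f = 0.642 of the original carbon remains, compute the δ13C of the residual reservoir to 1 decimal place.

-12.8‰

Rayleigh residual: δ_res = (δ₀ + 1000)·f^(α−1) − 1000
α − 1 = -0.00320
f^(α−1) = 0.642^(-0.00320) = 1.001419
δ_res = (-14.2 + 1000) × 1.001419 − 1000 = 987.199 − 1000 = -12.80‰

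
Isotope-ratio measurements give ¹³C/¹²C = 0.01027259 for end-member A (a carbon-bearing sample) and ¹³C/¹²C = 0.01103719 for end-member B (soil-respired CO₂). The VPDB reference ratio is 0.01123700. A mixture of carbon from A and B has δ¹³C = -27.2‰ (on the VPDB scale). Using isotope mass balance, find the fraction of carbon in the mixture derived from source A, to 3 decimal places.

δ_A = (0.01027259/0.01123700 − 1)×1000 = (0.914175 − 1)×1000 = -85.825‰
δ_B = (0.01103719/0.01123700 − 1)×1000 = (0.982219 − 1)×1000 = -17.781‰
f_A = (δ_mix − δ_B)/(δ_A − δ_B) = (-27.2 − (-17.781))/(-85.825 − (-17.781))
f_A = -9.419 / -68.043 = 0.1384

0.138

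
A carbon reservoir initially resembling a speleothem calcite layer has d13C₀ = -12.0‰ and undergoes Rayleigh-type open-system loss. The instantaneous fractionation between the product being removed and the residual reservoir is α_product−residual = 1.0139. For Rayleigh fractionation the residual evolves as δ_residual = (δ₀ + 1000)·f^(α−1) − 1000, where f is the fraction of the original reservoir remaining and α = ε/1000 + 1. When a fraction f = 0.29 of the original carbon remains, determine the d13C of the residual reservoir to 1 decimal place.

Rayleigh residual: δ_res = (δ₀ + 1000)·f^(α−1) − 1000
α − 1 = 0.01390
f^(α−1) = 0.29^(0.01390) = 0.982941
δ_res = (-12.0 + 1000) × 0.982941 − 1000 = 971.145 − 1000 = -28.85‰

-28.9‰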